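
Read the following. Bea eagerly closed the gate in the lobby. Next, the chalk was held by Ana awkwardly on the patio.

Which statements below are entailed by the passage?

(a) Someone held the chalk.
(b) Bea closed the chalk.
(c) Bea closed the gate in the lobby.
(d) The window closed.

(a), (c)

(a) Entailed — this follows by dropping conjuncts from the holding event's description.
(b) Not entailed — Bea closed the gate, not the chalk; the chalk belongs to the holding event.
(c) Entailed — every conjunct here is already in the original closing event.
(d) Not entailed — the gate is what closed, not the window.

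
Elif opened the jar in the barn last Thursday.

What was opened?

'the jar' marks the patient of the opening event.

the jar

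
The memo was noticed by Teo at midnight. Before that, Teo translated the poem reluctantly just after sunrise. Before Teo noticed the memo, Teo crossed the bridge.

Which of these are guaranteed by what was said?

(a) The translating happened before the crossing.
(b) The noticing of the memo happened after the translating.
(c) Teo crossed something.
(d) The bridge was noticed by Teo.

(a) Not entailed — the narrative doesn't order the translating relative to the crossing.
(b) Entailed — the narrative places the translating before the noticing.
(c) Entailed — the original entails any weakening of itself; this just generalizes the patient.
(d) Not entailed — Teo noticed the memo, not the bridge; the bridge belongs to the crossing event.

(b), (c)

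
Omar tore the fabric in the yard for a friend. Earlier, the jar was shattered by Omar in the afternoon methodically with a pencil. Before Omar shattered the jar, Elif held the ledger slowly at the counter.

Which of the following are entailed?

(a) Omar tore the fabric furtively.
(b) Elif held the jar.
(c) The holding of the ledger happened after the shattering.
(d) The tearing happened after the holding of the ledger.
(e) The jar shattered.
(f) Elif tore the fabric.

(a) Not entailed — 'furtively' adds information not in the original event.
(b) Not entailed — Elif held the ledger, not the jar; the jar belongs to the shattering event.
(c) Not entailed — the narrative places the holding before the shattering, not after.
(d) Entailed — the narrative places the holding before the tearing.
(e) Entailed — 'Omar shattered the jar' is causative; it entails the inchoative 'the jar shattered'.
(f) Not entailed — the passage has Omar tearing the fabric, not Elif.

(d), (e)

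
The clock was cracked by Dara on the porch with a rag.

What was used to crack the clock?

'with a rag' marks the instrument of the cracking event.

a rag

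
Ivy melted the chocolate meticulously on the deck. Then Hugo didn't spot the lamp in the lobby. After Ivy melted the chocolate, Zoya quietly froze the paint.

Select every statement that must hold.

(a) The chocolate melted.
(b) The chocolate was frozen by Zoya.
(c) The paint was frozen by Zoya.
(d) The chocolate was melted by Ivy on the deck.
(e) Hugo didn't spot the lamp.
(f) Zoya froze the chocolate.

(a), (c), (d)

(a) Entailed — 'Ivy melted the chocolate' is causative; it entails the inchoative 'the chocolate melted'.
(b) Not entailed — Zoya froze the paint, not the chocolate; the chocolate belongs to the melting event.
(c) Entailed — every conjunct here is already in the original freezing event.
(d) Entailed — dropping 'meticulously' leaves a sub-description the original still satisfies.
(e) Not entailed — dropping 'in the lobby' under negation is not valid — the original leaves open that Hugo spotted the lamp some other way.
(f) Not entailed — Zoya froze the paint, not the chocolate; the chocolate belongs to the melting event.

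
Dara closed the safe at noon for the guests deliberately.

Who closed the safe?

Dara

'Dara' marks the agent of the closing event.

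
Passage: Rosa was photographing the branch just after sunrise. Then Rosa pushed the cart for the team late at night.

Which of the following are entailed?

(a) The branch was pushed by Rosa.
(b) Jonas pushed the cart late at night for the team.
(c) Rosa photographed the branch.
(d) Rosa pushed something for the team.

(a) Not entailed — Rosa pushed the cart, not the branch; the branch belongs to the photographing event.
(b) Not entailed — the passage has Rosa pushing the cart, not Jonas.
(c) Not entailed — 'was photographing' is progressive on an accomplishment; it does not entail the completed 'photographed'.
(d) Entailed — dropping 'late at night' and generalizing the patient leaves a sub-description the original still satisfies.

(d)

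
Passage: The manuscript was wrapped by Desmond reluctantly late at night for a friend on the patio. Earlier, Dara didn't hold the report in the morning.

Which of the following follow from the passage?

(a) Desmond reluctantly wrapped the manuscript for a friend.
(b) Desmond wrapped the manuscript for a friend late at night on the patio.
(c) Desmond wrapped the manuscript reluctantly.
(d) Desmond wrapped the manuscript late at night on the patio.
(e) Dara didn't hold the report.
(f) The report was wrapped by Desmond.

(a), (b), (c), (d)

(a) Entailed — the original entails any weakening of itself; this just drops 'on the patio', 'late at night'.
(b) Entailed — this follows by dropping conjuncts from the wrapping event's description.
(c) Entailed — dropping 'on the patio', 'late at night', 'for a friend' leaves a sub-description the original still satisfies.
(d) Entailed — dropping 'for a friend', 'reluctantly' leaves a sub-description the original still satisfies.
(e) Not entailed — dropping 'in the morning' under negation is not valid — the original leaves open that Dara held the report some other way.
(f) Not entailed — Desmond wrapped the manuscript, not the report; the report belongs to the holding event.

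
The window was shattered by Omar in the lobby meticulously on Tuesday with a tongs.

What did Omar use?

'with a tongs' marks the instrument of the shattering event.

a tongs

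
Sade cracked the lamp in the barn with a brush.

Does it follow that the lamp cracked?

'Sade cracked the lamp' is the causative; it entails the inchoative 'the lamp cracked'.

yes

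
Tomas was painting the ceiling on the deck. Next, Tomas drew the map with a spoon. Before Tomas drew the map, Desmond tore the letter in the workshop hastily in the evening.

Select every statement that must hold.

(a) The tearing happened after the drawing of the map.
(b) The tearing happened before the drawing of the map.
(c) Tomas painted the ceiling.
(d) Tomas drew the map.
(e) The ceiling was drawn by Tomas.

(b), (d)

(a) Not entailed — the narrative places the tearing before the drawing, not after.
(b) Entailed — the narrative places the tearing before the drawing.
(c) Not entailed — 'was painting' is progressive on an accomplishment; it does not entail the completed 'painted'.
(d) Entailed — the original entails any weakening of itself; this just drops 'with a spoon'.
(e) Not entailed — Tomas drew the map, not the ceiling; the ceiling belongs to the painting event.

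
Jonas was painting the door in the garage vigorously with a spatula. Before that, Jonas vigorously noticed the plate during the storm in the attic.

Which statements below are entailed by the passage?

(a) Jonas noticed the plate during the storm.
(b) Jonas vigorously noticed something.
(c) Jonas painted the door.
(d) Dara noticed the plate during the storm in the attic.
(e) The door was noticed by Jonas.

(a) Entailed — every conjunct here is already in the original noticing event.
(b) Entailed — the original entails any weakening of itself; this just drops 'during the storm', 'in the attic' and generalizes the patient.
(c) Not entailed — 'was painting' is progressive on an accomplishment; it does not entail the completed 'painted'.
(d) Not entailed — the passage has Jonas noticing the plate, not Dara.
(e) Not entailed — Jonas noticed the plate, not the door; the door belongs to the painting event.

(a), (b)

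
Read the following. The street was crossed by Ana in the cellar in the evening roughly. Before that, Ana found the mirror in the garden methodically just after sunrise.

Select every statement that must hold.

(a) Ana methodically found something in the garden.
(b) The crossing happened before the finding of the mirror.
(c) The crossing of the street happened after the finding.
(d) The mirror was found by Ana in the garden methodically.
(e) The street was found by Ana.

(a) Entailed — the original entails any weakening of itself; this just drops 'just after sunrise' and generalizes the patient.
(b) Not entailed — the narrative places the finding before the crossing, not after.
(c) Entailed — the narrative places the finding before the crossing.
(d) Entailed — every conjunct here is already in the original finding event.
(e) Not entailed — Ana found the mirror, not the street; the street belongs to the crossing event.

(a), (c), (d)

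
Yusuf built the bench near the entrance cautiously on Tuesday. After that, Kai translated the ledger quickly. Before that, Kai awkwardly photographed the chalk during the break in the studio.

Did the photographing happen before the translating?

yes

The narrative orders the photographing before the translating.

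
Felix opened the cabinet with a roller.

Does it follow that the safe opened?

Nothing is said about any safe; only the cabinet is affected.

no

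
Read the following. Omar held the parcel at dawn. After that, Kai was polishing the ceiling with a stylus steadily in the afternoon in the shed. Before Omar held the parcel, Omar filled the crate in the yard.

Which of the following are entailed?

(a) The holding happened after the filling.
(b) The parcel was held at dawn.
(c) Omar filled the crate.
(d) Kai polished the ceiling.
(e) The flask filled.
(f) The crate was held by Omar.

(a) Entailed — the narrative places the filling before the holding.
(b) Entailed — this follows by dropping conjuncts from the holding event's description.
(c) Entailed — this follows by dropping conjuncts from the filling event's description.
(d) Entailed — 'polish' is an activity; 'was polishing' entails that some polishing happened, so 'polished' holds.
(e) Not entailed — the crate is what filled, not the flask.
(f) Not entailed — Omar held the parcel, not the crate; the crate belongs to the filling event.

(a), (b), (c), (d)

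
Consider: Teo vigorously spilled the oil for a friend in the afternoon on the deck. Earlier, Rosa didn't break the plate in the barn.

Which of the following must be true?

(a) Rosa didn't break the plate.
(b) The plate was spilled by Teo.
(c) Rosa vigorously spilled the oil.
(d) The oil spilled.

(a) Not entailed — dropping 'in the barn' under negation is not valid — the original leaves open that Rosa broke the plate some other way.
(b) Not entailed — Teo spilled the oil, not the plate; the plate belongs to the breaking event.
(c) Not entailed — the passage has Teo spilling the oil, not Rosa.
(d) Entailed — 'Teo spilled the oil' is causative; it entails the inchoative 'the oil spilled'.

(d)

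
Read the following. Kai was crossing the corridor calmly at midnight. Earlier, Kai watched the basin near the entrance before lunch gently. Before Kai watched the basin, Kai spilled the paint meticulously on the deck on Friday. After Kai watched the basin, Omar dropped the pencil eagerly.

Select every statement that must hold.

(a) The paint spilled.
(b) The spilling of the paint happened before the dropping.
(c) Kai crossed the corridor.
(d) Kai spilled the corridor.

(a) Entailed — 'Kai spilled the paint' is causative; it entails the inchoative 'the paint spilled'.
(b) Entailed — the narrative places the spilling before the dropping.
(c) Not entailed — 'was crossing' is progressive on an accomplishment; it does not entail the completed 'crossed'.
(d) Not entailed — Kai spilled the paint, not the corridor; the corridor belongs to the crossing event.

(a), (b)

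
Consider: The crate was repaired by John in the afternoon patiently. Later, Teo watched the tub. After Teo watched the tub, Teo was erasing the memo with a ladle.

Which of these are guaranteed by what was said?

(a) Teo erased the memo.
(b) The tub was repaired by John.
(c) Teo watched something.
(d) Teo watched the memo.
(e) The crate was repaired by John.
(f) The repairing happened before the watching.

(a) Not entailed — 'was erasing' is progressive on an accomplishment; it does not entail the completed 'erased'.
(b) Not entailed — John repaired the crate, not the tub; the tub belongs to the watching event.
(c) Entailed — generalizing the patient leaves a sub-description the original still satisfies.
(d) Not entailed — Teo watched the tub, not the memo; the memo belongs to the erasing event.
(e) Entailed — the original entails any weakening of itself; this just drops 'in the afternoon', 'patiently'.
(f) Entailed — the narrative places the repairing before the watching.

(c), (e), (f)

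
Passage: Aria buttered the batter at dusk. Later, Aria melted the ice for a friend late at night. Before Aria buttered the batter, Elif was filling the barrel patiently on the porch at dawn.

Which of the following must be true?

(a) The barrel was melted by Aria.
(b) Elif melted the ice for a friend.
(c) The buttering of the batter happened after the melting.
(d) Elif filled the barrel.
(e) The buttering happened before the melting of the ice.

(a) Not entailed — Aria melted the ice, not the barrel; the barrel belongs to the filling event.
(b) Not entailed — the passage has Aria melting the ice, not Elif.
(c) Not entailed — the narrative places the buttering before the melting, not after.
(d) Not entailed — 'was filling' is progressive on an accomplishment; it does not entail the completed 'filled'.
(e) Entailed — the narrative places the buttering before the melting.

(e)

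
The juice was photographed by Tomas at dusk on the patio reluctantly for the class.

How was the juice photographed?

'reluctantly' marks the manner of the photographing event.

reluctantly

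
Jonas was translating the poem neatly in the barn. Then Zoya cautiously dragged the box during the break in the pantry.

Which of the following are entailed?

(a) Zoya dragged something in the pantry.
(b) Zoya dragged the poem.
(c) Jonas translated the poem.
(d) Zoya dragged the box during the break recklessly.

(a) Entailed — the original entails any weakening of itself; this just drops 'during the break', 'cautiously' and generalizes the patient.
(b) Not entailed — Zoya dragged the box, not the poem; the poem belongs to the translating event.
(c) Not entailed — 'was translating' is progressive on an accomplishment; it does not entail the completed 'translated'.
(d) Not entailed — 'recklessly' adds a manner not in (and inconsistent with) the original.

(a)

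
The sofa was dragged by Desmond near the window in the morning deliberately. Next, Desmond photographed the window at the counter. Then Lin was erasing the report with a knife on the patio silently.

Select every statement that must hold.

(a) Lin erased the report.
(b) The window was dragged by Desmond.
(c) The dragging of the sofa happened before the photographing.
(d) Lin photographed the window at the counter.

(a) Not entailed — 'was erasing' is progressive on an accomplishment; it does not entail the completed 'erased'.
(b) Not entailed — Desmond dragged the sofa, not the window; the window belongs to the photographing event.
(c) Entailed — the narrative places the dragging before the photographing.
(d) Not entailed — the passage has Desmond photographing the window, not Lin.

(c)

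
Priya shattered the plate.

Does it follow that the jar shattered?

no

Nothing is said about any jar; only the plate is affected.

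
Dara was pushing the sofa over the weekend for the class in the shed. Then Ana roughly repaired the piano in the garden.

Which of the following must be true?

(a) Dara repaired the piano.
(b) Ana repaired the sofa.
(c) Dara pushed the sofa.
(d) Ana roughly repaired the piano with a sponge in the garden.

(c)

(a) Not entailed — the passage has Ana repairing the piano, not Dara.
(b) Not entailed — Ana repaired the piano, not the sofa; the sofa belongs to the pushing event.
(c) Entailed — 'push' is an activity; 'was pushing' entails that some pushing happened, so 'pushed' holds.
(d) Not entailed — 'with a sponge' adds information not in the original event.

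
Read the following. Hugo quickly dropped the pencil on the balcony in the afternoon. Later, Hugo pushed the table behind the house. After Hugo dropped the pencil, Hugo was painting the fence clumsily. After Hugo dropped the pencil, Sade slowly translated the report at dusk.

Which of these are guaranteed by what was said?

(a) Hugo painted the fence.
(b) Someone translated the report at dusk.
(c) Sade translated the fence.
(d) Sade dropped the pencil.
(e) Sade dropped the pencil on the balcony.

(b)

(a) Not entailed — 'was painting' is progressive on an accomplishment; it does not entail the completed 'painted'.
(b) Entailed — the original entails any weakening of itself; this just drops 'slowly' and generalizes the agent.
(c) Not entailed — Sade translated the report, not the fence; the fence belongs to the painting event.
(d) Not entailed — the passage has Hugo dropping the pencil, not Sade.
(e) Not entailed — the passage has Hugo dropping the pencil, not Sade.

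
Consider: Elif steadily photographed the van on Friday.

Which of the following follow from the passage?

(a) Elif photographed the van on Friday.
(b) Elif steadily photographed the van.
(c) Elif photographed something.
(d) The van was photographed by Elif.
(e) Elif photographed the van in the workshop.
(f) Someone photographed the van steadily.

(a) Entailed — dropping 'steadily' leaves a sub-description the original still satisfies.
(b) Entailed — the original entails any weakening of itself; this just drops 'on Friday'.
(c) Entailed — the original entails any weakening of itself; this just drops 'on Friday', 'steadily' and generalizes the patient.
(d) Entailed — every conjunct here is already in the original photographing event.
(e) Not entailed — 'in the workshop' adds information not in the original event.
(f) Entailed — dropping 'on Friday' and generalizing the agent leaves a sub-description the original still satisfies.

(a), (b), (c), (d), (f)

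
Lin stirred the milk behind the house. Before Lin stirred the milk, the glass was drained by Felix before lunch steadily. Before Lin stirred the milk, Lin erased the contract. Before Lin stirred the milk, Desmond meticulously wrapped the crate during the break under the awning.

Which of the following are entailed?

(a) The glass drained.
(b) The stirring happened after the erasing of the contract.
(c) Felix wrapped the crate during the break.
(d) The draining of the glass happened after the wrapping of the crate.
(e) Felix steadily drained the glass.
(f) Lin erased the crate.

(a), (b), (e)

(a) Entailed — 'Felix drained the glass' is causative; it entails the inchoative 'the glass drained'.
(b) Entailed — the narrative places the erasing before the stirring.
(c) Not entailed — the passage has Desmond wrapping the crate, not Felix.
(d) Not entailed — the narrative doesn't order the wrapping relative to the draining.
(e) Entailed — every conjunct here is already in the original draining event.
(f) Not entailed — Lin erased the contract, not the crate; the crate belongs to the wrapping event.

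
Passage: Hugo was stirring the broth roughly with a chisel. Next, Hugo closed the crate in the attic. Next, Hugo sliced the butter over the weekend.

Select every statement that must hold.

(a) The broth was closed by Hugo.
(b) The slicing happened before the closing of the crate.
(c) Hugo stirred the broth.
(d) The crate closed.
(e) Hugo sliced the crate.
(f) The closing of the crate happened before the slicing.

(a) Not entailed — Hugo closed the crate, not the broth; the broth belongs to the stirring event.
(b) Not entailed — the narrative places the closing before the slicing, not after.
(c) Entailed — 'stir' is an activity; 'was stirring' entails that some stirring happened, so 'stirred' holds.
(d) Entailed — 'Hugo closed the crate' is causative; it entails the inchoative 'the crate closed'.
(e) Not entailed — Hugo sliced the butter, not the crate; the crate belongs to the closing event.
(f) Entailed — the narrative places the closing before the slicing.

(c), (d), (f)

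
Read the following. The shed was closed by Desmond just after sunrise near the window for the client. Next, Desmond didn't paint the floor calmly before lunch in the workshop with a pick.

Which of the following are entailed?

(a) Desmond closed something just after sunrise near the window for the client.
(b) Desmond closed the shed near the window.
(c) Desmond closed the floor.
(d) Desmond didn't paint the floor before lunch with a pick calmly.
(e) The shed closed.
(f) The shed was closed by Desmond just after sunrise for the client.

(a), (b), (e), (f)

(a) Entailed — every conjunct here is already in the original closing event.
(b) Entailed — every conjunct here is already in the original closing event.
(c) Not entailed — Desmond closed the shed, not the floor; the floor belongs to the painting event.
(d) Not entailed — dropping 'in the workshop' under negation is not valid — the original leaves open that Desmond painted the floor some other way.
(e) Entailed — 'Desmond closed the shed' is causative; it entails the inchoative 'the shed closed'.
(f) Entailed — dropping 'near the window' leaves a sub-description the original still satisfies.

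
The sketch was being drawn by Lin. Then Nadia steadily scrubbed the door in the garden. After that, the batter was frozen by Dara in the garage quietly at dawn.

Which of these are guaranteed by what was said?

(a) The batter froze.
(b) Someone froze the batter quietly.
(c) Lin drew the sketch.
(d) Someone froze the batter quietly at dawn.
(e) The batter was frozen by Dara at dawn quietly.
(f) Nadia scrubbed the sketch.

(a), (b), (d), (e)

(a) Entailed — 'Dara froze the batter' is causative; it entails the inchoative 'the batter froze'.
(b) Entailed — the original entails any weakening of itself; this just drops 'at dawn', 'in the garage' and generalizes the agent.
(c) Not entailed — 'was drawing' is progressive on an accomplishment; it does not entail the completed 'drew'.
(d) Entailed — this follows by dropping conjuncts from the freezing event's description.
(e) Entailed — dropping 'in the garage' leaves a sub-description the original still satisfies.
(f) Not entailed — Nadia scrubbed the door, not the sketch; the sketch belongs to the drawing event.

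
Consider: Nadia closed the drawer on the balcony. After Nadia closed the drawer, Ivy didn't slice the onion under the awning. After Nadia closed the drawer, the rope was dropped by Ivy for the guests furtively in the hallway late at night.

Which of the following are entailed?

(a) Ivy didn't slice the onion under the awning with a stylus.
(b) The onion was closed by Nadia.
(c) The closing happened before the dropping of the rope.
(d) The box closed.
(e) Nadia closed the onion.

(a) Entailed — under negation, adding a further restriction is entailed: if no such slicing event occurred, none occurred with a stylus either.
(b) Not entailed — Nadia closed the drawer, not the onion; the onion belongs to the slicing event.
(c) Entailed — the narrative places the closing before the dropping.
(d) Not entailed — the drawer is what closed, not the box.
(e) Not entailed — Nadia closed the drawer, not the onion; the onion belongs to the slicing event.

(a), (c)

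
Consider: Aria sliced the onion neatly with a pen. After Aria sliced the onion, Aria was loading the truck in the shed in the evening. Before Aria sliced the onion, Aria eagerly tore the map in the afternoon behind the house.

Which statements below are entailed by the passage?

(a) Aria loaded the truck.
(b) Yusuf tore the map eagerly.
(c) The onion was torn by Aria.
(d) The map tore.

(a) Not entailed — 'was loading' is progressive on an accomplishment; it does not entail the completed 'loaded'.
(b) Not entailed — the passage has Aria tearing the map, not Yusuf.
(c) Not entailed — Aria tore the map, not the onion; the onion belongs to the slicing event.
(d) Entailed — 'Aria tore the map' is causative; it entails the inchoative 'the map tore'.

(d)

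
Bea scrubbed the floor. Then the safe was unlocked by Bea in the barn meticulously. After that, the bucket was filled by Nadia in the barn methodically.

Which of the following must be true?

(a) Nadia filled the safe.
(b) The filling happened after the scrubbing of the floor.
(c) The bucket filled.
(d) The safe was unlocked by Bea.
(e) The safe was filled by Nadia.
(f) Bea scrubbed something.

(b), (c), (d), (f)

(a) Not entailed — Nadia filled the bucket, not the safe; the safe belongs to the unlocking event.
(b) Entailed — the narrative places the scrubbing before the filling.
(c) Entailed — 'Nadia filled the bucket' is causative; it entails the inchoative 'the bucket filled'.
(d) Entailed — this follows by dropping conjuncts from the unlocking event's description.
(e) Not entailed — Nadia filled the bucket, not the safe; the safe belongs to the unlocking event.
(f) Entailed — generalizing the patient leaves a sub-description the original still satisfies.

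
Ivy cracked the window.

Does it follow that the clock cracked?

no

Nothing is said about any clock; only the window is affected.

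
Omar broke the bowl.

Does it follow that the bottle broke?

no

Nothing is said about any bottle; only the bowl is affected.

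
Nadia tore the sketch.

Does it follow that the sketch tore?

'Nadia tore the sketch' is the causative; it entails the inchoative 'the sketch tore'.

yes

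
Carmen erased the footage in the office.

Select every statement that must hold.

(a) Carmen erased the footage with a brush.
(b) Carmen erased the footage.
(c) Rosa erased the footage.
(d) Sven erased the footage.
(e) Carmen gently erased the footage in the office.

(a) Not entailed — 'with a brush' adds information not in the original event.
(b) Entailed — the original entails any weakening of itself; this just drops 'in the office'.
(c) Not entailed — the passage has Carmen erasing the footage, not Rosa.
(d) Not entailed — the passage has Carmen erasing the footage, not Sven.
(e) Not entailed — 'gently' adds information not in the original event.

(b)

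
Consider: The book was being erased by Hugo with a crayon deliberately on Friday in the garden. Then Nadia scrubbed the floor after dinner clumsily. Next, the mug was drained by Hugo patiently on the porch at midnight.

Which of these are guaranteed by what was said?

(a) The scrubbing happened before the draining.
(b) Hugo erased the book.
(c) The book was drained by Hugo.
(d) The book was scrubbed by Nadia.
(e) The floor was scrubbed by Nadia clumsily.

(a) Entailed — the narrative places the scrubbing before the draining.
(b) Not entailed — 'was erasing' is progressive on an accomplishment; it does not entail the completed 'erased'.
(c) Not entailed — Hugo drained the mug, not the book; the book belongs to the erasing event.
(d) Not entailed — Nadia scrubbed the floor, not the book; the book belongs to the erasing event.
(e) Entailed — every conjunct here is already in the original scrubbing event.

(a), (e)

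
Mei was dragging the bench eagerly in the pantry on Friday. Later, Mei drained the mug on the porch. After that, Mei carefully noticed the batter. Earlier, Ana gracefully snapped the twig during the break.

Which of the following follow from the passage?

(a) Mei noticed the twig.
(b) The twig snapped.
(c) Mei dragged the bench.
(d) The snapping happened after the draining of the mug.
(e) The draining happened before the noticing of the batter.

(b), (c), (e)

(a) Not entailed — Mei noticed the batter, not the twig; the twig belongs to the snapping event.
(b) Entailed — 'Ana snapped the twig' is causative; it entails the inchoative 'the twig snapped'.
(c) Entailed — 'drag' is an activity; 'was dragging' entails that some dragging happened, so 'dragged' holds.
(d) Not entailed — the narrative doesn't order the draining relative to the snapping.
(e) Entailed — the narrative places the draining before the noticing.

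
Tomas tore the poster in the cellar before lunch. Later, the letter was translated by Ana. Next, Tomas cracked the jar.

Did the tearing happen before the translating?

yes

The narrative orders the tearing before the translating.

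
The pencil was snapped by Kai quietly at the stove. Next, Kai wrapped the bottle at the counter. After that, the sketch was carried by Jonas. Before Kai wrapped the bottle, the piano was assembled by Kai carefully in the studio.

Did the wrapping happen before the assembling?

no

The narrative orders the assembling before the wrapping.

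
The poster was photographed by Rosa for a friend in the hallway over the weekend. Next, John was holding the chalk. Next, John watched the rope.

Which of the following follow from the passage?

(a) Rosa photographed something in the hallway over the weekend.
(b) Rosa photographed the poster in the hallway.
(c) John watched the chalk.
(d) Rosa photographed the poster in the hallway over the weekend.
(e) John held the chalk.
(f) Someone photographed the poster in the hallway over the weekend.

(a), (b), (d), (e), (f)

(a) Entailed — this follows by dropping conjuncts from the photographing event's description.
(b) Entailed — this follows by dropping conjuncts from the photographing event's description.
(c) Not entailed — John watched the rope, not the chalk; the chalk belongs to the holding event.
(d) Entailed — the original entails any weakening of itself; this just drops 'for a friend'.
(e) Entailed — 'hold' is an activity; 'was holding' entails that some holding happened, so 'held' holds.
(f) Entailed — the original entails any weakening of itself; this just drops 'for a friend' and generalizes the agent.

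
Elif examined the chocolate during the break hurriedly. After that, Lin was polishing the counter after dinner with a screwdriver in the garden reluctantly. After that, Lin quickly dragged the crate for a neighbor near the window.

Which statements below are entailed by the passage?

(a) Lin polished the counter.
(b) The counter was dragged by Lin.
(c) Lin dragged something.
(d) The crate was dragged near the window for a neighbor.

(a) Entailed — 'polish' is an activity; 'was polishing' entails that some polishing happened, so 'polished' holds.
(b) Not entailed — Lin dragged the crate, not the counter; the counter belongs to the polishing event.
(c) Entailed — every conjunct here is already in the original dragging event.
(d) Entailed — every conjunct here is already in the original dragging event.

(a), (c), (d)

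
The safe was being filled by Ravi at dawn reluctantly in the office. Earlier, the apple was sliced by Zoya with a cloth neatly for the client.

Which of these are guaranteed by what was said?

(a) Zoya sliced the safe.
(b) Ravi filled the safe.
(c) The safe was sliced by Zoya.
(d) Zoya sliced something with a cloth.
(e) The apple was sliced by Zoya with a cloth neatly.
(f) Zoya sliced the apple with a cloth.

(a) Not entailed — Zoya sliced the apple, not the safe; the safe belongs to the filling event.
(b) Not entailed — 'was filling' is progressive on an accomplishment; it does not entail the completed 'filled'.
(c) Not entailed — Zoya sliced the apple, not the safe; the safe belongs to the filling event.
(d) Entailed — the original entails any weakening of itself; this just drops 'for the client', 'neatly' and generalizes the patient.
(e) Entailed — this follows by dropping conjuncts from the slicing event's description.
(f) Entailed — every conjunct here is already in the original slicing event.

(d), (e), (f)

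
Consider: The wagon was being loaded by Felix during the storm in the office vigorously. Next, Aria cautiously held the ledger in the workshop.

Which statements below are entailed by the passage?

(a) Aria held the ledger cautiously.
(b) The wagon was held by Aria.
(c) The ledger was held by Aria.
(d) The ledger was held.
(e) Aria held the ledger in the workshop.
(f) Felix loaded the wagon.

(a) Entailed — dropping 'in the workshop' leaves a sub-description the original still satisfies.
(b) Not entailed — Aria held the ledger, not the wagon; the wagon belongs to the loading event.
(c) Entailed — dropping 'in the workshop', 'cautiously' leaves a sub-description the original still satisfies.
(d) Entailed — this follows by dropping conjuncts from the holding event's description.
(e) Entailed — dropping 'cautiously' leaves a sub-description the original still satisfies.
(f) Not entailed — 'was loading' is progressive on an accomplishment; it does not entail the completed 'loaded'.

(a), (c), (d), (e)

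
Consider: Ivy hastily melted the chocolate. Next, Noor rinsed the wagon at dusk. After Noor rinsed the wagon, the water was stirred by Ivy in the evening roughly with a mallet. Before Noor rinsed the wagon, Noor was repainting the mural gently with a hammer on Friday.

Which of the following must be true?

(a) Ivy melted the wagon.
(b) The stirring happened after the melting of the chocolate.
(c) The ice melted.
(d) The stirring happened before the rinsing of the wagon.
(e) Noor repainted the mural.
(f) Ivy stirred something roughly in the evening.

(a) Not entailed — Ivy melted the chocolate, not the wagon; the wagon belongs to the rinsing event.
(b) Entailed — the narrative places the melting before the stirring.
(c) Not entailed — the chocolate is what melted, not the ice.
(d) Not entailed — the narrative places the rinsing before the stirring, not after.
(e) Not entailed — 'was repainting' is progressive on an accomplishment; it does not entail the completed 'repainted'.
(f) Entailed — this follows by dropping conjuncts from the stirring event's description.

(b), (f)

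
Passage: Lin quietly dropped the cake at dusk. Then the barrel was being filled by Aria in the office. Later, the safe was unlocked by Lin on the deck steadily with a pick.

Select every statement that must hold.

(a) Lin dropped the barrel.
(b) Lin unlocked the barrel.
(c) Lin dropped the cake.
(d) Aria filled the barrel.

(a) Not entailed — Lin dropped the cake, not the barrel; the barrel belongs to the filling event.
(b) Not entailed — Lin unlocked the safe, not the barrel; the barrel belongs to the filling event.
(c) Entailed — dropping 'at dusk', 'quietly' leaves a sub-description the original still satisfies.
(d) Not entailed — 'was filling' is progressive on an accomplishment; it does not entail the completed 'filled'.

(c)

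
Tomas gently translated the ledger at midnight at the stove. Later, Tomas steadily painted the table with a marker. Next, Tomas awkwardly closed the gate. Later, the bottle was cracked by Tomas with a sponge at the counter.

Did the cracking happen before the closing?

no

The narrative orders the closing before the cracking.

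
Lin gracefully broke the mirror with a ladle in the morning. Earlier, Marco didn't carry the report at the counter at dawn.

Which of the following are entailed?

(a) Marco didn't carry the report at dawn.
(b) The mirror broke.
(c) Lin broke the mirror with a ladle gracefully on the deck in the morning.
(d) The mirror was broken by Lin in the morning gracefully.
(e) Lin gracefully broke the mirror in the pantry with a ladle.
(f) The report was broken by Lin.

(a) Not entailed — dropping 'at the counter' under negation is not valid — the original leaves open that Marco carried the report some other way.
(b) Entailed — 'Lin broke the mirror' is causative; it entails the inchoative 'the mirror broke'.
(c) Not entailed — 'on the deck' adds information not in the original event.
(d) Entailed — every conjunct here is already in the original breaking event.
(e) Not entailed — 'in the pantry' adds information not in the original event.
(f) Not entailed — Lin broke the mirror, not the report; the report belongs to the carrying event.

(b), (d)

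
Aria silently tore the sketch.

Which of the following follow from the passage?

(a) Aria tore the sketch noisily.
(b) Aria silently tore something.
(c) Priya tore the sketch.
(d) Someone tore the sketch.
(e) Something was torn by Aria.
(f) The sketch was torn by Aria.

(a) Not entailed — 'noisily' adds a manner not in (and inconsistent with) the original.
(b) Entailed — generalizing the patient leaves a sub-description the original still satisfies.
(c) Not entailed — the passage has Aria tearing the sketch, not Priya.
(d) Entailed — dropping 'silently' and generalizing the agent leaves a sub-description the original still satisfies.
(e) Entailed — every conjunct here is already in the original tearing event.
(f) Entailed — dropping 'silently' leaves a sub-description the original still satisfies.

(b), (d), (e), (f)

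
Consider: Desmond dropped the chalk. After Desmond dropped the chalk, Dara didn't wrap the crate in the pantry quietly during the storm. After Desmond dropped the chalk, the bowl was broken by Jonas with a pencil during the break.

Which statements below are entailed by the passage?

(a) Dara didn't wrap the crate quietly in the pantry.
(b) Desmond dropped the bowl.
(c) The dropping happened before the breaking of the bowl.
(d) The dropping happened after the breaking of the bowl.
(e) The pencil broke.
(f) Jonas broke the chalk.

(a) Not entailed — dropping 'during the storm' under negation is not valid — the original leaves open that Dara wrapped the crate some other way.
(b) Not entailed — Desmond dropped the chalk, not the bowl; the bowl belongs to the breaking event.
(c) Entailed — the narrative places the dropping before the breaking.
(d) Not entailed — the narrative places the dropping before the breaking, not after.
(e) Not entailed — the bowl is what broke, not the pencil.
(f) Not entailed — Jonas broke the bowl, not the chalk; the chalk belongs to the dropping event.

(c)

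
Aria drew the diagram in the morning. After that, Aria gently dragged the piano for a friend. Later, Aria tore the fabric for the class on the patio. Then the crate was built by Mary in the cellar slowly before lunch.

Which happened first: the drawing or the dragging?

The connectives place the drawing before the dragging.

the drawing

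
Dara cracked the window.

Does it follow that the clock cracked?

no

Nothing is said about any clock; only the window is affected.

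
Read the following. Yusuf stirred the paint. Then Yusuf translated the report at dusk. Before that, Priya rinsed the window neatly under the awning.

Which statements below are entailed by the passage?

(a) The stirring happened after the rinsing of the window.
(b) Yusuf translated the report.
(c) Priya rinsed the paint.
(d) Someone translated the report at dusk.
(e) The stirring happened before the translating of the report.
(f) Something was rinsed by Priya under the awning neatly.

(b), (d), (e), (f)

(a) Not entailed — the narrative doesn't order the rinsing relative to the stirring.
(b) Entailed — dropping 'at dusk' leaves a sub-description the original still satisfies.
(c) Not entailed — Priya rinsed the window, not the paint; the paint belongs to the stirring event.
(d) Entailed — every conjunct here is already in the original translating event.
(e) Entailed — the narrative places the stirring before the translating.
(f) Entailed — this follows by dropping conjuncts from the rinsing event's description.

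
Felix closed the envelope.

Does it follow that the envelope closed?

'Felix closed the envelope' is the causative; it entails the inchoative 'the envelope closed'.

yes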